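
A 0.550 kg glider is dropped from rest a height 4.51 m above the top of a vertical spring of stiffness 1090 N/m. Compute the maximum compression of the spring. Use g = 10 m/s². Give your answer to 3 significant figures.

Let x be the compression. The total drop is H + x, and the glider is instantaneously at rest at max compression, so energy conservation gives:
mg(H + x) = ½kx²
½(1090)x² − (0.550)(10)x − (0.550)(10)(4.51) = 0
545.0x² − 5.500x − 24.80 = 0
x = [5.500 + √(30.25 + 54075)]/(2 × 545.0) = 0.2184 m

x = 0.218 m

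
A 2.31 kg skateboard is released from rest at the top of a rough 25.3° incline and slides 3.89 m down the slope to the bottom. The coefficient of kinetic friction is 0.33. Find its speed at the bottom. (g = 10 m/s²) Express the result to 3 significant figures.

Work–energy: mg(L sinθ) − μ_k(mg cosθ)L = ½mv²
mgh = mgL sinθ = (2.31)(10)(3.89)sin25.3° = 38.402 J
W_f = μ_k mg cosθ · L = (0.33)(2.31)(10)cos25.3°·3.89 = 26.81 J
½mv² = 38.402 − 26.81 = 11.593 J
v = √(2 × 11.593/2.31) = 3.168 m/s

v = 3.17 m/s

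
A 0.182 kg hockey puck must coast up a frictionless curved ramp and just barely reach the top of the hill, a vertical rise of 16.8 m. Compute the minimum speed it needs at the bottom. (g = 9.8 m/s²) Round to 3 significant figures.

At the top it is momentarily at rest, so all KE converts to PE: ½mv² = mgh
v = √(2gh) = √(2 × 9.8 × 16.8) = 18.15 m/s

v = 18.1 m/s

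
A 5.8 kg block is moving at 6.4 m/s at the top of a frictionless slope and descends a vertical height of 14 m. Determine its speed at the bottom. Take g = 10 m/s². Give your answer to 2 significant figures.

v = 18 m/s

Energy conservation between the two points: ½mv₀² + mgh = ½mv²
The mass cancels from both sides.
v² = v₀² + 2gh = (6.4)² + 2(10)(14) = 320.96
v = √320.96 = 17.92 m/s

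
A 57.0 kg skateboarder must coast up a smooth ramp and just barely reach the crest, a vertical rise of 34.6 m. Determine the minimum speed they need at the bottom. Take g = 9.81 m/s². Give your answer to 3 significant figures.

At the top they are momentarily at rest, so all KE converts to PE: ½mv² = mgh
v = √(2gh) = √(2 × 9.81 × 34.6) = 26.05 m/s

v = 26.1 m/s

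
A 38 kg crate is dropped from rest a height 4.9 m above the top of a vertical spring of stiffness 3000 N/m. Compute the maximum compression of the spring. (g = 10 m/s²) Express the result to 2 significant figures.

x = 1.2 m

Measuring PE from the top of the relaxed spring, at max compression the crate has dropped H + x with zero KE, so:
mg(H + x) = ½kx²
½(3000)x² − (38)(10)x − (38)(10)(4.9) = 0
1500x² − 380.0x − 1862 = 0
x = [380.0 + √(144400 + 1.1172e+07)]/(2 × 1500) = 1.248 m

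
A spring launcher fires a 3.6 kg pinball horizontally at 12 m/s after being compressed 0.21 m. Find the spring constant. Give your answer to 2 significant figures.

Energy stored in the spring equals the launch KE: ½kx² = ½mv²
k = mv²/x² = (3.6)(12)²/(0.21)² = 11755 N/m

k = 12000 N/m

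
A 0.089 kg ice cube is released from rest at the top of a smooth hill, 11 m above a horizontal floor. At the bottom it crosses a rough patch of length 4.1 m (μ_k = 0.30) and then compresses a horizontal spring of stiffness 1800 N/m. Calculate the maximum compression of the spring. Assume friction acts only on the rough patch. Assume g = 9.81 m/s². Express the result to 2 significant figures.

x = 0.097 m

Initial energy: E₁ = mgh = (0.089)(9.81)(11) = 9.6040 J
Friction removes W_f = μ_k mg d = (0.30)(0.089)(9.81)(4.1) = 1.074 J
Energy reaching the spring: E = 9.6040 − 1.074 = 8.5301 J
At max compression ½kx² = E ⇒ x = √(2E/k) = √(2 × 8.5301/1800) = 0.09735 m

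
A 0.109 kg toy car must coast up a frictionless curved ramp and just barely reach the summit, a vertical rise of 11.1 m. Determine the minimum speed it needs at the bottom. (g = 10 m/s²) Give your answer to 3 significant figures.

v = 14.9 m/s

At the top it is momentarily at rest, so all KE converts to PE: ½mv² = mgh
v = √(2gh) = √(2 × 10 × 11.1) = 14.90 m/s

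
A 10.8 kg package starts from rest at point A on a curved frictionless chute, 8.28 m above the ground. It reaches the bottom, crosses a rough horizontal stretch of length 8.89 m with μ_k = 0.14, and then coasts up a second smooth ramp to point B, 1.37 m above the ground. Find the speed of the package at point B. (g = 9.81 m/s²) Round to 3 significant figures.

v = 10.5 m/s

Energy at A: mgh₁ = (10.8)(9.81)(8.28) = 877.25 J
Friction loss: W_f = μ_k mg d = 131.9 J
At B: ½mv² + mgh₂ = mgh₁ − W_f
½mv² = 877.25 − 131.9 − 145.15 = 600.24 J
v = √(2 × 600.24/10.8) = 10.54 m/s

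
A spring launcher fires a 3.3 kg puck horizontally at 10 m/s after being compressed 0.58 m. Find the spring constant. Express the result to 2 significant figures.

k = 980 N/m

Energy stored in the spring equals the launch KE: ½kx² = ½mv²
k = mv²/x² = (3.3)(10)²/(0.58)² = 981.0 N/m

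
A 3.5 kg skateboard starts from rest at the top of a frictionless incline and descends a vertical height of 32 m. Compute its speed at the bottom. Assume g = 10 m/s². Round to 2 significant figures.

Equating total energy at the two states: mgh = ½mv²
v = √(2gh) = √(2 × 10 × 32) = √640.00 = 25.30 m/s

v = 25 m/s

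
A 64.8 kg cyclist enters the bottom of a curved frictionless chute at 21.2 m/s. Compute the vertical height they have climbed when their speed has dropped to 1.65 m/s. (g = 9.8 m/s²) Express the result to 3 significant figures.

h = 22.8 m

Energy balance between the two points: ½mv₁² = ½mv₂² + mgh
h = (v₁² − v₂²)/(2g) = (21.2² − 1.65²)/(2 × 9.8) = 22.79 m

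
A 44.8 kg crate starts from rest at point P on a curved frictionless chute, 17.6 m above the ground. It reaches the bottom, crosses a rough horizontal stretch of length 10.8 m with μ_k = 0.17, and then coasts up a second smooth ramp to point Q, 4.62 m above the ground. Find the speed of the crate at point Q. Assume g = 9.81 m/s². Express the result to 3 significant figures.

v = 14.8 m/s

Energy at P: mgh₁ = (44.8)(9.81)(17.6) = 7735.0 J
Friction loss: W_f = μ_k mg d = 806.9 J
At Q: ½mv² + mgh₂ = mgh₁ − W_f
½mv² = 7735.0 − 806.9 − 2030.4 = 4897.7 J
v = √(2 × 4897.7/44.8) = 14.79 m/s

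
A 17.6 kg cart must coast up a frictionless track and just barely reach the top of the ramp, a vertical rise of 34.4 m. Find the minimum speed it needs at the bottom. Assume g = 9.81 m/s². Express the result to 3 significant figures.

v = 26.0 m/s

At the top it is momentarily at rest, so all KE converts to PE: ½mv² = mgh
v = √(2gh) = √(2 × 9.81 × 34.4) = 25.98 m/s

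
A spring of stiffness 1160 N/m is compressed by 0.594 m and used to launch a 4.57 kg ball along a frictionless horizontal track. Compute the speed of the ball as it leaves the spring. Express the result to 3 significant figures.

The ball leaves the spring when the spring is at natural length, so ½kx² = ½mv²
v = x√(k/m) = 0.594 × √(1160/4.57) = 9.464 m/s

v = 9.46 m/s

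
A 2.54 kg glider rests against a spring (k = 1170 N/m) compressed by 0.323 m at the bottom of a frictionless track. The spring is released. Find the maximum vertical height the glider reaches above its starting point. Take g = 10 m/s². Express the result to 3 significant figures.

At maximum height the glider is at rest, so ½kx² = mgh
h = kx²/(2mg) = (1170)(0.323)²/(2 × 2.54 × 10) = 2.403 m

h = 2.40 m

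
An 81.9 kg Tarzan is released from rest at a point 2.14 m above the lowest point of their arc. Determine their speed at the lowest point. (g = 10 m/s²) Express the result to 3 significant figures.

Energy conservation between the two points: mgh = ½mv²
The mass cancels from both sides.
v = √(2gh) = √(2 × 10 × 2.14) = √42.800 = 6.542 m/s

v = 6.54 m/s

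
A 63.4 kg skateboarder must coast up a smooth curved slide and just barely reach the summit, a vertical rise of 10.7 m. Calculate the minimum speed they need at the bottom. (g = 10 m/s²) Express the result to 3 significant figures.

At the top they are momentarily at rest, so all KE converts to PE: ½mv² = mgh
v = √(2gh) = √(2 × 10 × 10.7) = 14.63 m/s

v = 14.6 m/s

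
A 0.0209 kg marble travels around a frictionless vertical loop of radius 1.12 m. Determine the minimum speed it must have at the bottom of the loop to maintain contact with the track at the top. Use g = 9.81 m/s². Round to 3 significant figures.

At the top: mg = mv_top²/r ⇒ v_top² = gr = 10.99 m²/s²
Energy from bottom to top (height 2r): ½mv_bot² = ½mv_top² + mg(2r)
v_bot² = gr + 4gr = 5gr = 54.94
v_bot = √(5gr) = 7.412 m/s

v = 7.41 m/s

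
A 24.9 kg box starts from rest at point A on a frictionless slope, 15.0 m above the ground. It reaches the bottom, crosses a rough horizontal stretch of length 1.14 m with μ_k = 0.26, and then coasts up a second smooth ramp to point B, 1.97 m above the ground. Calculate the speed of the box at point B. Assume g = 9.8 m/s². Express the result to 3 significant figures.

Energy at A: mgh₁ = (24.9)(9.8)(15.0) = 3660.3 J
Friction loss: W_f = μ_k mg d = 72.33 J
At B: ½mv² + mgh₂ = mgh₁ − W_f
½mv² = 3660.3 − 72.33 − 480.72 = 3107.3 J
v = √(2 × 3107.3/24.9) = 15.80 m/s

v = 15.8 m/s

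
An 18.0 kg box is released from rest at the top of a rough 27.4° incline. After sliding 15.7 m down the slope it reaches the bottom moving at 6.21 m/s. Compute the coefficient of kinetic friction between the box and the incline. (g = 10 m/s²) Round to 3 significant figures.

μ_k = 0.380

mgh = ½mv² + μ_k (mg cosθ) L, with h = L sinθ
mgL sinθ = 1300.5 J; ½mv² = 347.08 J
W_f = 1300.5 − 347.08 = 953.4 J
μ_k = W_f/(mg cosθ · L) = 953.4/(159.8 × 15.7) = 0.3800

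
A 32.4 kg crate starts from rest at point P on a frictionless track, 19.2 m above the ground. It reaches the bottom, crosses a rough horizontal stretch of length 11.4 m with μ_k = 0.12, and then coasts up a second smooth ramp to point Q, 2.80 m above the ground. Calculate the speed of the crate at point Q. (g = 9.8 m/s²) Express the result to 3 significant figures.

v = 17.2 m/s

Energy at P: mgh₁ = (32.4)(9.8)(19.2) = 6096.4 J
Friction loss: W_f = μ_k mg d = 434.4 J
At Q: ½mv² + mgh₂ = mgh₁ − W_f
½mv² = 6096.4 − 434.4 − 889.06 = 4773.0 J
v = √(2 × 4773.0/32.4) = 17.16 m/s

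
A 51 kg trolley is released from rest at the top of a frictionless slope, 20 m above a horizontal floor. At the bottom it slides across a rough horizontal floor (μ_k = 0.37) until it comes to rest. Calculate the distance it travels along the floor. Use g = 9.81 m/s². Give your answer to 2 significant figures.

Applying the work–energy principle:
At rest all PE has been dissipated by friction: mgh = μ_k m g d
d = h/μ_k = 20/0.37 = 54.05 m

d = 54 m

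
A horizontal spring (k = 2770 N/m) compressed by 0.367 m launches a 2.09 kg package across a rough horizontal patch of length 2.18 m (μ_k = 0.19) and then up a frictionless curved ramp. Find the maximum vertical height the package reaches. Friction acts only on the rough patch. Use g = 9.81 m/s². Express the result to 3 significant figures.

Spring energy: E₀ = ½kx² = ½(2770)(0.367)² = 186.54 J
Friction: W_f = μ_k mg d = (0.19)(2.09)(9.81)(2.18) = 8.492 J
Energy at base of ramp: E = 186.54 − 8.492 = 178.05 J
At max height all remaining energy is PE: mgh = E ⇒ h = E/(mg) = 178.05/(2.09 × 9.81) = 8.684 m

h = 8.68 m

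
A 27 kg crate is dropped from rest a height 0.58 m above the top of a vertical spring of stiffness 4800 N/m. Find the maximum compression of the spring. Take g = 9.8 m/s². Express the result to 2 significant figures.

x = 0.31 m

Take the reference level at the top of the uncompressed spring. At max compression the crate has fallen H + x and is momentarily at rest:
mg(H + x) = ½kx²
½(4800)x² − (27)(9.8)x − (27)(9.8)(0.58) = 0
2400x² − 264.6x − 153.5 = 0
x = [264.6 + √(70013 + 1.4733e+06)]/(2 × 2400) = 0.3139 m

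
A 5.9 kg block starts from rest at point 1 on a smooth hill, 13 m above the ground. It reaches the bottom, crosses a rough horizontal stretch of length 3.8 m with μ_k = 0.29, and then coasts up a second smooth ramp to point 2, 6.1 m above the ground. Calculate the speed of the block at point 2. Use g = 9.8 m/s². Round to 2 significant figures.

v = 11 m/s

Energy at 1: mgh₁ = (5.9)(9.8)(13) = 751.66 J
Friction loss: W_f = μ_k mg d = 63.72 J
At 2: ½mv² + mgh₂ = mgh₁ − W_f
½mv² = 751.66 − 63.72 − 352.70 = 335.24 J
v = √(2 × 335.24/5.9) = 10.66 m/s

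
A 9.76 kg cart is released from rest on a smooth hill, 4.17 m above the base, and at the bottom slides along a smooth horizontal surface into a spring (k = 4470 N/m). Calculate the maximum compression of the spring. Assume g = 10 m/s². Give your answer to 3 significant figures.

x = 0.427 m

Energy conservation (no friction) from release to max compression: mgh = ½kx²
x = √(2mgh/k) = √(2 × 9.76 × 10 × 4.17 / 4470) = 0.4267 m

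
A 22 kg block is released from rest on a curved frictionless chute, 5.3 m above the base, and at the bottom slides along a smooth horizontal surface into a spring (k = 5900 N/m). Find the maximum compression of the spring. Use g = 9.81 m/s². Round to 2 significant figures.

x = 0.62 m

Gravitational PE at the top equals spring PE at max compression: mgh = ½kx²
x = √(2mgh/k) = √(2 × 22 × 9.81 × 5.3 / 5900) = 0.6227 m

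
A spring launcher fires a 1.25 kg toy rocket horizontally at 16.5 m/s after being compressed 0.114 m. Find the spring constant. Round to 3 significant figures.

k = 26200 N/m

Spring PE at full compression equals KE at release: ½kx² = ½mv²
k = mv²/x² = (1.25)(16.5)²/(0.114)² = 26186 N/m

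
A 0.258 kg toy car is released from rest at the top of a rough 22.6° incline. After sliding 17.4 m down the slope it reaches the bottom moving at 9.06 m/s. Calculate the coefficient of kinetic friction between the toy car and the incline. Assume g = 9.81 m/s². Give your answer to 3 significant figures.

μ_k = 0.156

The energy dissipated by friction is the PE lost minus the KE gained:
mgL sinθ = 16.924 J; ½mv² = 10.589 J
W_f = 16.924 − 10.589 = 6.335 J
μ_k = W_f/(mg cosθ · L) = 6.335/(2.337 × 17.4) = 0.1558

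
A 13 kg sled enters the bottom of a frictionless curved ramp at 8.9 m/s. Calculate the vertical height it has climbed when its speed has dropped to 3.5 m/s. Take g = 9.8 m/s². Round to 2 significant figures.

Energy balance between the two points: ½mv₁² = ½mv₂² + mgh
h = (v₁² − v₂²)/(2g) = (8.9² − 3.5²)/(2 × 9.8) = 3.416 m

h = 3.4 m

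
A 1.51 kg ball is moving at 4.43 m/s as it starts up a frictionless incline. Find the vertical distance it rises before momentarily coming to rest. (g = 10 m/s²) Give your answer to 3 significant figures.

h = 0.981 m

Setting KE at the bottom equal to PE gained: ½mv² = mgh
h = v²/(2g) = 4.43²/(2 × 10) = 0.9812 m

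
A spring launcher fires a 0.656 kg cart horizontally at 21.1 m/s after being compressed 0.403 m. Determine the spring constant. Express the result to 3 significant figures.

k = 1800 N/m

½kx² = ½mv²
k = mv²/x² = (0.656)(21.1)²/(0.403)² = 1798 N/m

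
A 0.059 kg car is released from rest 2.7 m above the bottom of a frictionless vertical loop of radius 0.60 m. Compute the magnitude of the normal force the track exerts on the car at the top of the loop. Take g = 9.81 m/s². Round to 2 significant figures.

Energy from release to top (height 2r): mgh = ½mv_top² + mg(2r)
v_top² = 2g(h − 2r) = 2(9.81)(2.7 − 1.200) = 29.430 m²/s²
At the top, both N and weight point toward the centre: N + mg = mv_top²/r
N = m(v_top²/r − g) = 0.059(29.430/0.60 − 9.81) = 2.315 N

N = 2.3 N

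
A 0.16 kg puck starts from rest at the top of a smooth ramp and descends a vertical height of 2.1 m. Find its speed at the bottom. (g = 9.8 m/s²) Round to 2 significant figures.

Mechanical energy is conserved (no friction): mgh = ½mv²
v = √(2gh) = √(2 × 9.8 × 2.1) = √41.160 = 6.416 m/s

v = 6.4 m/s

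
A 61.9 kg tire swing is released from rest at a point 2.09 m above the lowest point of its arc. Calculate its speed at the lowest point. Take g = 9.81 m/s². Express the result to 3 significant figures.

v = 6.40 m/s

By conservation of mechanical energy, mgh = ½mv²
The mass cancels from both sides.
v = √(2gh) = √(2 × 9.81 × 2.09) = √41.006 = 6.404 m/s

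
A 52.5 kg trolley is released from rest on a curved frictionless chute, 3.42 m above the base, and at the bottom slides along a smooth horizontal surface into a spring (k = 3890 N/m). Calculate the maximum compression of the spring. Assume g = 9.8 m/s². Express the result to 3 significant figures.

x = 0.951 m

At max compression the trolley is momentarily at rest: mgh = ½kx²
x = √(2mgh/k) = √(2 × 52.5 × 9.8 × 3.42 / 3890) = 0.9511 m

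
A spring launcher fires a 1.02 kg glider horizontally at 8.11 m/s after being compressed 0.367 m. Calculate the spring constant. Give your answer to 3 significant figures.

Spring PE at full compression equals KE at release: ½kx² = ½mv²
k = mv²/x² = (1.02)(8.11)²/(0.367)² = 498.1 N/m

k = 498 N/m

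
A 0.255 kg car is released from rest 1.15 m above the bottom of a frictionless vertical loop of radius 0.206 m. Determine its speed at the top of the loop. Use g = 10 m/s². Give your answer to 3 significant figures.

v = 3.84 m/s

Energy conservation: mgh = ½mv_top² + mg(2r)
v_top² = 2g(h − 2r) = 2(10)(1.15 − 0.4120) = 14.76
v_top = 3.842 m/s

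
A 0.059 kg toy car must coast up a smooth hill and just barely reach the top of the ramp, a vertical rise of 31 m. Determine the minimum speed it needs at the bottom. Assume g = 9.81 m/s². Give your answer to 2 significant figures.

v = 25 m/s

At the top it is momentarily at rest, so all KE converts to PE: ½mv² = mgh
v = √(2gh) = √(2 × 9.81 × 31) = 24.66 m/s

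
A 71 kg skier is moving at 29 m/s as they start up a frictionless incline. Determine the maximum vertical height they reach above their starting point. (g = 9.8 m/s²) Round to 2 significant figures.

h = 43 m

Setting KE at the bottom equal to PE gained: ½mv² = mgh
h = v²/(2g) = 29²/(2 × 9.8) = 42.91 m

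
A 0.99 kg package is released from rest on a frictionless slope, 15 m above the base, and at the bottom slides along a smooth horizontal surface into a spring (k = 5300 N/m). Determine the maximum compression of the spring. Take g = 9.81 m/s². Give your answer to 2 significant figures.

x = 0.23 m

At max compression the package is momentarily at rest: mgh = ½kx²
x = √(2mgh/k) = √(2 × 0.99 × 9.81 × 15 / 5300) = 0.2345 m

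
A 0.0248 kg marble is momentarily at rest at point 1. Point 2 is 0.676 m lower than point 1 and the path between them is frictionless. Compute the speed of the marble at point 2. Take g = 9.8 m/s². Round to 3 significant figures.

v = 3.64 m/s

Mechanical energy is conserved (no friction): mgh = ½mv²
v = √(2gh) = √(2 × 9.8 × 0.676) = √13.250 = 3.640 m/s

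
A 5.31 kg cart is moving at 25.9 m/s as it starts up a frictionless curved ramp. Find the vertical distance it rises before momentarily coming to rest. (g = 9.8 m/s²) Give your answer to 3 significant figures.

Setting KE at the bottom equal to PE gained: ½mv² = mgh
h = v²/(2g) = 25.9²/(2 × 9.8) = 34.22 m

h = 34.2 m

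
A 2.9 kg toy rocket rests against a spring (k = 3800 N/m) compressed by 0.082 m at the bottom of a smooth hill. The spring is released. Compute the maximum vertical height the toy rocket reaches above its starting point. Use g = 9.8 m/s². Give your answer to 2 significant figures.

Energy conservation from release to the highest point: ½kx² = mgh
h = kx²/(2mg) = (3800)(0.082)²/(2 × 2.9 × 9.8) = 0.4495 m

h = 0.45 m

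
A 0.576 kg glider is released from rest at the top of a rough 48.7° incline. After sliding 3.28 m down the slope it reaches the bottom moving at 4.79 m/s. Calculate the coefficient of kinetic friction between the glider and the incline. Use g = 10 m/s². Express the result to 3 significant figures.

The energy dissipated by friction is the PE lost minus the KE gained:
mgL sinθ = 14.193 J; ½mv² = 6.6079 J
W_f = 14.193 − 6.6079 = 7.586 J
μ_k = W_f/(mg cosθ · L) = 7.586/(3.802 × 3.28) = 0.6083

μ_k = 0.608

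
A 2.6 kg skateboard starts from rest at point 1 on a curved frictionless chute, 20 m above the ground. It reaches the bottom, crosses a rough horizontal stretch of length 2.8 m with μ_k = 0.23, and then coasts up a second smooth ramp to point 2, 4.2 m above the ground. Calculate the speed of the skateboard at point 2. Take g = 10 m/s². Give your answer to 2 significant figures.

Energy at 1: mgh₁ = (2.6)(10)(20) = 520.00 J
Friction loss: W_f = μ_k mg d = 16.74 J
At 2: ½mv² + mgh₂ = mgh₁ − W_f
½mv² = 520.00 − 16.74 − 109.20 = 394.06 J
v = √(2 × 394.06/2.6) = 17.41 m/s

v = 17 m/s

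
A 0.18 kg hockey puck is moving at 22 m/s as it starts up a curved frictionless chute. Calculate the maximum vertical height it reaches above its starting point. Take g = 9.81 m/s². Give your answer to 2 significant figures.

Setting KE at the bottom equal to PE gained: ½mv² = mgh
h = v²/(2g) = 22²/(2 × 9.81) = 24.67 m

h = 25 m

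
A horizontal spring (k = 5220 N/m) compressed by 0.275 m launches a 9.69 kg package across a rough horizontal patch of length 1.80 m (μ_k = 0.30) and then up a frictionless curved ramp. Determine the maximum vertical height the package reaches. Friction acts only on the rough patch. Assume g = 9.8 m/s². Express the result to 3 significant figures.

Spring energy: E₀ = ½kx² = ½(5220)(0.275)² = 197.38 J
Friction: W_f = μ_k mg d = (0.30)(9.69)(9.8)(1.80) = 51.28 J
Energy at base of ramp: E = 197.38 − 51.28 = 146.10 J
At max height all remaining energy is PE: mgh = E ⇒ h = E/(mg) = 146.10/(9.69 × 9.8) = 1.539 m

h = 1.54 m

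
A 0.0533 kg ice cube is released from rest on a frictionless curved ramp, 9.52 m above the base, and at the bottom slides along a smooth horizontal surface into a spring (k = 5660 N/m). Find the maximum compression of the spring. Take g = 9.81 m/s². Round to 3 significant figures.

At max compression the cube is momentarily at rest: mgh = ½kx²
x = √(2mgh/k) = √(2 × 0.0533 × 9.81 × 9.52 / 5660) = 0.04194 m

x = 0.0419 m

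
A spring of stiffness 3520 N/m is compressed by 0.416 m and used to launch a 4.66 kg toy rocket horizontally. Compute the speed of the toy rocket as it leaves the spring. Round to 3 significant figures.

v = 11.4 m/s

Spring PE converts entirely to kinetic energy: ½kx² = ½mv²
v = x√(k/m) = 0.416 × √(3520/4.66) = 11.43 m/s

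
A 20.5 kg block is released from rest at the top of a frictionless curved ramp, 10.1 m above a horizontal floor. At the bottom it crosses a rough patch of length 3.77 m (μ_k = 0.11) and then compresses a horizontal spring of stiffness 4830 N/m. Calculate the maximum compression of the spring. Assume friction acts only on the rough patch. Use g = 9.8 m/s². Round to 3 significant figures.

x = 0.898 m

Initial energy: E₁ = mgh = (20.5)(9.8)(10.1) = 2029.1 J
Friction removes W_f = μ_k mg d = (0.11)(20.5)(9.8)(3.77) = 83.31 J
Energy reaching the spring: E = 2029.1 − 83.31 = 1945.8 J
At max compression ½kx² = E ⇒ x = √(2E/k) = √(2 × 1945.8/4830) = 0.8976 m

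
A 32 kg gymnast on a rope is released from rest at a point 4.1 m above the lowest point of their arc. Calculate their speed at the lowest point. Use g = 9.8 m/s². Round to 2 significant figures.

v = 9.0 m/s

By conservation of mechanical energy, mgh = ½mv²
The mass cancels from both sides.
v = √(2gh) = √(2 × 9.8 × 4.1) = √80.360 = 8.964 m/s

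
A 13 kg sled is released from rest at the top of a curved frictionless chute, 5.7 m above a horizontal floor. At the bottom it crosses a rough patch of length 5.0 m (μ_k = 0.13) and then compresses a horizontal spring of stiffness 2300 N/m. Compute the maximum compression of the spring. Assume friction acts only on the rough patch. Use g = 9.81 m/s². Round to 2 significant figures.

Initial energy: E₁ = mgh = (13)(9.81)(5.7) = 726.92 J
Friction removes W_f = μ_k mg d = (0.13)(13)(9.81)(5.0) = 82.89 J
Energy reaching the spring: E = 726.92 − 82.89 = 644.03 J
At max compression ½kx² = E ⇒ x = √(2E/k) = √(2 × 644.03/2300) = 0.7483 m

x = 0.75 m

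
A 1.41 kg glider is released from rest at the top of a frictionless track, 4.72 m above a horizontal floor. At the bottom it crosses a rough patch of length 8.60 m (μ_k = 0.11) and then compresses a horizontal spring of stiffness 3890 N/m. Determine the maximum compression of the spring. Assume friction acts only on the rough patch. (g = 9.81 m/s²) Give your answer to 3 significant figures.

Initial energy: E₁ = mgh = (1.41)(9.81)(4.72) = 65.288 J
Friction removes W_f = μ_k mg d = (0.11)(1.41)(9.81)(8.60) = 13.09 J
Energy reaching the spring: E = 65.288 − 13.09 = 52.202 J
At max compression ½kx² = E ⇒ x = √(2E/k) = √(2 × 52.202/3890) = 0.1638 m

x = 0.164 m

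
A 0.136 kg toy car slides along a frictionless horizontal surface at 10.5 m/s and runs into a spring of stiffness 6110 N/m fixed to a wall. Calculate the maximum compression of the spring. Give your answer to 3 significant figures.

Conservation of energy between contact and max compression: ½mv² = ½kx²
x = v√(m/k) = 10.5 × √(0.136/6110) = 0.04954 m

x = 0.0495 m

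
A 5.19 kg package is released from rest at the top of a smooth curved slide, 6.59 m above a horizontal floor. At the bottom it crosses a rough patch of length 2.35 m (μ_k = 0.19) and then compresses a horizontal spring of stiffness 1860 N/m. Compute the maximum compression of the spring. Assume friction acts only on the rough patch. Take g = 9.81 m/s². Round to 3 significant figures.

Initial energy: E₁ = mgh = (5.19)(9.81)(6.59) = 335.52 J
Friction removes W_f = μ_k mg d = (0.19)(5.19)(9.81)(2.35) = 22.73 J
Energy reaching the spring: E = 335.52 − 22.73 = 312.79 J
At max compression ½kx² = E ⇒ x = √(2E/k) = √(2 × 312.79/1860) = 0.5799 m

x = 0.580 m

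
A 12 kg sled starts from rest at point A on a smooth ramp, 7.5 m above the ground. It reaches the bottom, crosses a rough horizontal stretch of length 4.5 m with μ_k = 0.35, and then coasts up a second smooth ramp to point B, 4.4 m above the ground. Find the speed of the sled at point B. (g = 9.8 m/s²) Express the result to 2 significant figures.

Energy at A: mgh₁ = (12)(9.8)(7.5) = 882.00 J
Friction loss: W_f = μ_k mg d = 185.2 J
At B: ½mv² + mgh₂ = mgh₁ − W_f
½mv² = 882.00 − 185.2 − 517.44 = 179.34 J
v = √(2 × 179.34/12) = 5.467 m/s

v = 5.5 m/s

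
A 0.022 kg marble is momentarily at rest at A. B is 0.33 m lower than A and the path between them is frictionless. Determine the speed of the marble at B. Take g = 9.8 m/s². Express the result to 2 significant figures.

v = 2.5 m/s

Equating total energy at the two states: mgh = ½mv²
v = √(2gh) = √(2 × 9.8 × 0.33) = √6.4680 = 2.543 m/s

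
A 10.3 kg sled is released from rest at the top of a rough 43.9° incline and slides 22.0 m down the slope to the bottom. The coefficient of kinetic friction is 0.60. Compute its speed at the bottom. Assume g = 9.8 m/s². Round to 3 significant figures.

v = 10.6 m/s

Taking the bottom as reference, mgh = ½mv² + μ_k N L with h = L sinθ, N = mg cosθ:
mgh = mgL sinθ = (10.3)(9.8)(22.0)sin43.9° = 1539.8 J
W_f = μ_k mg cosθ · L = (0.60)(10.3)(9.8)cos43.9°·22.0 = 960.1 J
½mv² = 1539.8 − 960.1 = 579.76 J
v = √(2 × 579.76/10.3) = 10.61 m/s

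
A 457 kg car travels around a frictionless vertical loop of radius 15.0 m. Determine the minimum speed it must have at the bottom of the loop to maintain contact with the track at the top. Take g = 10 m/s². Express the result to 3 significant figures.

v = 27.4 m/s

At the top: mg = mv_top²/r ⇒ v_top² = gr = 150.0 m²/s²
Energy from bottom to top (height 2r): ½mv_bot² = ½mv_top² + mg(2r)
v_bot² = gr + 4gr = 5gr = 750.0
v_bot = √(5gr) = 27.39 m/s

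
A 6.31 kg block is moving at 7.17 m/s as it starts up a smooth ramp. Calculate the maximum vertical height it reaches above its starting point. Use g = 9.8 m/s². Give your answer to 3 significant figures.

Setting KE at the bottom equal to PE gained: ½mv² = mgh
h = v²/(2g) = 7.17²/(2 × 9.8) = 2.623 m

h = 2.62 m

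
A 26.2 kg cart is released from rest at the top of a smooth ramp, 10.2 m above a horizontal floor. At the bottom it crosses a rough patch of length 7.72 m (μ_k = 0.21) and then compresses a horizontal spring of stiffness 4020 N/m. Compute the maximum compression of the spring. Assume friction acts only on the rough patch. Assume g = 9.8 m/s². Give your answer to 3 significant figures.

x = 1.05 m

Initial energy: E₁ = mgh = (26.2)(9.8)(10.2) = 2619.0 J
Friction removes W_f = μ_k mg d = (0.21)(26.2)(9.8)(7.72) = 416.3 J
Energy reaching the spring: E = 2619.0 − 416.3 = 2202.7 J
At max compression ½kx² = E ⇒ x = √(2E/k) = √(2 × 2202.7/4020) = 1.047 m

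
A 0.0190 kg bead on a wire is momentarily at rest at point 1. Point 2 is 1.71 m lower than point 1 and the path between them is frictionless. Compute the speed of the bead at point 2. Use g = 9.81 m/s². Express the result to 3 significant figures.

Energy conservation between the two points: mgh = ½mv²
v = √(2gh) = √(2 × 9.81 × 1.71) = √33.550 = 5.792 m/s

v = 5.79 m/s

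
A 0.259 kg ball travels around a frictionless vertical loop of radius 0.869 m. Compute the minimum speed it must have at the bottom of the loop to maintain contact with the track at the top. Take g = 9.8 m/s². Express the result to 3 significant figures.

At the top: mg = mv_top²/r ⇒ v_top² = gr = 8.516 m²/s²
Energy from bottom to top (height 2r): ½mv_bot² = ½mv_top² + mg(2r)
v_bot² = gr + 4gr = 5gr = 42.58
v_bot = √(5gr) = 6.525 m/s

v = 6.53 m/s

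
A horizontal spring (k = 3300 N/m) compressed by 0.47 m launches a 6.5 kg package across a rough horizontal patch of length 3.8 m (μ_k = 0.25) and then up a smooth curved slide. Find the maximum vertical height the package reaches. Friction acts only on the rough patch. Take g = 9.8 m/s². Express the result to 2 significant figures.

Spring energy: E₀ = ½kx² = ½(3300)(0.47)² = 364.48 J
Friction: W_f = μ_k mg d = (0.25)(6.5)(9.8)(3.8) = 60.52 J
Energy at base of ramp: E = 364.48 − 60.52 = 303.97 J
At max height all remaining energy is PE: mgh = E ⇒ h = E/(mg) = 303.97/(6.5 × 9.8) = 4.772 m

h = 4.8 m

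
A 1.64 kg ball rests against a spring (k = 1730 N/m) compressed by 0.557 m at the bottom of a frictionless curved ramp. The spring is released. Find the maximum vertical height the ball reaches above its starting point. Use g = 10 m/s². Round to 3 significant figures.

h = 16.4 m

All spring PE becomes gravitational PE at the highest point: ½kx² = mgh
h = kx²/(2mg) = (1730)(0.557)²/(2 × 1.64 × 10) = 16.36 m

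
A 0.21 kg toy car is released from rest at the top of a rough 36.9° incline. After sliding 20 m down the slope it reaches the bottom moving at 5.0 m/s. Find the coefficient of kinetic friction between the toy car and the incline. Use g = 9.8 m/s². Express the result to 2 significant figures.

mgh = ½mv² + μ_k (mg cosθ) L, with h = L sinθ
mgL sinθ = 24.713 J; ½mv² = 2.6250 J
W_f = 24.713 − 2.6250 = 22.09 J
μ_k = W_f/(mg cosθ · L) = 22.09/(1.646 × 20) = 0.6711

μ_k = 0.67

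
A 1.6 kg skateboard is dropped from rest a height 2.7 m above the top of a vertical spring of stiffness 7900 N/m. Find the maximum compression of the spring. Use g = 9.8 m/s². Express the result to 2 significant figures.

x = 0.11 m

Measuring PE from the top of the relaxed spring, at max compression the skateboard has dropped H + x with zero KE, so:
mg(H + x) = ½kx²
½(7900)x² − (1.6)(9.8)x − (1.6)(9.8)(2.7) = 0
3950x² − 15.68x − 42.34 = 0
x = [15.68 + √(245.9 + 668909)]/(2 × 3950) = 0.1055 m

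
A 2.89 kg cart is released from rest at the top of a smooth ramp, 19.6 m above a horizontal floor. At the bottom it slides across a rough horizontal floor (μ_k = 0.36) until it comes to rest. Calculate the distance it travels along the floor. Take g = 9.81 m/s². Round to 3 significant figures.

d = 54.4 m

Energy bookkeeping (friction removes W_f = μ_k N d):
At rest all PE has been dissipated by friction: mgh = μ_k m g d
d = h/μ_k = 19.6/0.36 = 54.44 m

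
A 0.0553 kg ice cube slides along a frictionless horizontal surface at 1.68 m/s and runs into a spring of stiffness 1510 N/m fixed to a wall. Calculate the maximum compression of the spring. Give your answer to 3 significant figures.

x = 0.0102 m

At max compression the cube is momentarily at rest: ½mv² = ½kx²
x = v√(m/k) = 1.68 × √(0.0553/1510) = 0.01017 m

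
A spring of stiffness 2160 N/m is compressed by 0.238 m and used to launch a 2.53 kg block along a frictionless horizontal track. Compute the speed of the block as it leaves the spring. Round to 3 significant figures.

v = 6.95 m/s

The block leaves the spring when the spring is at natural length, so ½kx² = ½mv²
v = x√(k/m) = 0.238 × √(2160/2.53) = 6.954 m/s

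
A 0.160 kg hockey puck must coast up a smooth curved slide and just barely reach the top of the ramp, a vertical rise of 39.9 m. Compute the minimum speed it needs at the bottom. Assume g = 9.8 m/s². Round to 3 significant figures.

At the top it is momentarily at rest, so all KE converts to PE: ½mv² = mgh
v = √(2gh) = √(2 × 9.8 × 39.9) = 27.96 m/s

v = 28.0 m/s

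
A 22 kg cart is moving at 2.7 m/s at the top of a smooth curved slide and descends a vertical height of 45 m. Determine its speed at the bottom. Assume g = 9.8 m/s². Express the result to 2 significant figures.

Equating total energy at the two states: ½mv₀² + mgh = ½mv²
The mass cancels from both sides.
v² = v₀² + 2gh = (2.7)² + 2(9.8)(45) = 889.29
v = √889.29 = 29.82 m/s

v = 30 m/s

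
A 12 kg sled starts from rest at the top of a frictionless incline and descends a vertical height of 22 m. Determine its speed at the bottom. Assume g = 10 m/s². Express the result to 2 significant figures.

Mechanical energy is conserved (no friction): mgh = ½mv²
The mass cancels from both sides.
v = √(2gh) = √(2 × 10 × 22) = √440.00 = 20.98 m/s

v = 21 m/s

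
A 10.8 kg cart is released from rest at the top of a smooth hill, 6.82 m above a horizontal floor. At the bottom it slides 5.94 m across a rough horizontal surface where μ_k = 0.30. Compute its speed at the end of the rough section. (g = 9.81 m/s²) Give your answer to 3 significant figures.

Energy bookkeeping (friction removes W_f = μ_k N d):
mgh = ½mv² + μ_k m g d
W_f = μ_k mg d = (0.30)(10.8)(9.81)(5.94) = 188.8 J
½mv² = mgh − W_f = 722.57 − 188.8 = 533.77 J
v = √(2 × 533.77/10.8) = 9.942 m/s

v = 9.94 m/s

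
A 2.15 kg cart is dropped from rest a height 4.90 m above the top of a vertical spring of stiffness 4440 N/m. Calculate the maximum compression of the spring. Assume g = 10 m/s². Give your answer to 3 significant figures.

Measuring PE from the top of the relaxed spring, at max compression the cart has dropped H + x with zero KE, so:
mg(H + x) = ½kx²
½(4440)x² − (2.15)(10)x − (2.15)(10)(4.90) = 0
2220x² − 21.50x − 105.4 = 0
x = [21.50 + √(462.2 + 935508)]/(2 × 2220) = 0.2227 m

x = 0.223 m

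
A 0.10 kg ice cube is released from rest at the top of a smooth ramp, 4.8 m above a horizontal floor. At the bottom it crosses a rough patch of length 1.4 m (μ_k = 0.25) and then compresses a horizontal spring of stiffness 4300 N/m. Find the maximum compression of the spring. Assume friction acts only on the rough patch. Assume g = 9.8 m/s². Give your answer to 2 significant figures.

Initial energy: E₁ = mgh = (0.10)(9.8)(4.8) = 4.7040 J
Friction removes W_f = μ_k mg d = (0.25)(0.10)(9.8)(1.4) = 0.3430 J
Energy reaching the spring: E = 4.7040 − 0.3430 = 4.3610 J
At max compression ½kx² = E ⇒ x = √(2E/k) = √(2 × 4.3610/4300) = 0.04504 m

x = 0.045 m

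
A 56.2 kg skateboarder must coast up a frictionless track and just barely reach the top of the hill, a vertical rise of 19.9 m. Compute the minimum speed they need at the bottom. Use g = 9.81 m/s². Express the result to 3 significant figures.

v = 19.8 m/s

At the top they are momentarily at rest, so all KE converts to PE: ½mv² = mgh
v = √(2gh) = √(2 × 9.81 × 19.9) = 19.76 m/s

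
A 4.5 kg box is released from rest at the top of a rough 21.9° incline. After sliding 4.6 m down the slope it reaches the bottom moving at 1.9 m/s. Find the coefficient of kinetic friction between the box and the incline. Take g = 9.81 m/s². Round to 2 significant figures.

mgh = ½mv² + μ_k (mg cosθ) L, with h = L sinθ
mgL sinθ = 75.742 J; ½mv² = 8.1225 J
W_f = 75.742 − 8.1225 = 67.62 J
μ_k = W_f/(mg cosθ · L) = 67.62/(40.96 × 4.6) = 0.3589

μ_k = 0.36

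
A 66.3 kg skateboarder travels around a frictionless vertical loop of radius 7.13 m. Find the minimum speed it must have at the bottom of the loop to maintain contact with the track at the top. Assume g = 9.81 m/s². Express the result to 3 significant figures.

v = 18.7 m/s

At the top: mg = mv_top²/r ⇒ v_top² = gr = 69.95 m²/s²
Energy from bottom to top (height 2r): ½mv_bot² = ½mv_top² + mg(2r)
v_bot² = gr + 4gr = 5gr = 349.7
v_bot = √(5gr) = 18.70 m/s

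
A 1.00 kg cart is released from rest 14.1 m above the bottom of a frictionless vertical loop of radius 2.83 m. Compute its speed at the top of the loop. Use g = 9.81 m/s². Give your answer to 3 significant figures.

Energy conservation: mgh = ½mv_top² + mg(2r)
v_top² = 2g(h − 2r) = 2(9.81)(14.1 − 5.660) = 165.6
v_top = 12.87 m/s

v = 12.9 m/s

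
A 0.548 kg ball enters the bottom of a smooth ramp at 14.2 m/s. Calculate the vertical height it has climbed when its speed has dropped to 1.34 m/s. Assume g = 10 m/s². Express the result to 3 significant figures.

Conservation of energy: ½mv₁² = ½mv₂² + mgh
h = (v₁² − v₂²)/(2g) = (14.2² − 1.34²)/(2 × 10) = 9.992 m

h = 9.99 m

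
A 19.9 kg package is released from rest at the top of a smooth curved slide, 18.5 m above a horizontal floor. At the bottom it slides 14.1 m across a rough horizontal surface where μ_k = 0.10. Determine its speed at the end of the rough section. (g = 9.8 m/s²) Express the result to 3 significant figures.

v = 18.3 m/s

Applying the work–energy principle:
mgh = ½mv² + μ_k m g d
W_f = μ_k mg d = (0.10)(19.9)(9.8)(14.1) = 275.0 J
½mv² = mgh − W_f = 3607.9 − 275.0 = 3332.9 J
v = √(2 × 3332.9/19.9) = 18.30 m/s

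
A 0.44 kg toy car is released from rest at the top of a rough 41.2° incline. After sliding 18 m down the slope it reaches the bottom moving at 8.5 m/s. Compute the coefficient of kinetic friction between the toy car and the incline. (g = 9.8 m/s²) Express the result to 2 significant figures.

mgh = ½mv² + μ_k (mg cosθ) L, with h = L sinθ
mgL sinθ = 51.125 J; ½mv² = 15.895 J
W_f = 51.125 − 15.895 = 35.23 J
μ_k = W_f/(mg cosθ · L) = 35.23/(3.244 × 18) = 0.6033

μ_k = 0.60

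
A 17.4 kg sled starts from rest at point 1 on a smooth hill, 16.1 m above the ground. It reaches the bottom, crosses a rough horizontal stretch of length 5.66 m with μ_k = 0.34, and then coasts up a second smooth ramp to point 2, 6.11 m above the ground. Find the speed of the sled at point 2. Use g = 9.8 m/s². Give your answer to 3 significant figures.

v = 12.6 m/s

Energy at 1: mgh₁ = (17.4)(9.8)(16.1) = 2745.4 J
Friction loss: W_f = μ_k mg d = 328.1 J
At 2: ½mv² + mgh₂ = mgh₁ − W_f
½mv² = 2745.4 − 328.1 − 1041.9 = 1375.3 J
v = √(2 × 1375.3/17.4) = 12.57 m/s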